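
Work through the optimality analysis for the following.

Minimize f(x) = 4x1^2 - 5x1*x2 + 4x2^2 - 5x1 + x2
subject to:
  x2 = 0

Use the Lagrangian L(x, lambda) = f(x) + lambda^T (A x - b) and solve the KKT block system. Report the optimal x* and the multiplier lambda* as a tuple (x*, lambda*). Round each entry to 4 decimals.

Form the Lagrangian:
  L(x, lambda) = (1/2) x^T Q x + c^T x + lambda^T (A x - b)
Stationarity (grad_x L = 0): Q x + c + A^T lambda = 0.
Primal feasibility: A x = b.

This gives the KKT block system:
  [ Q   A^T ] [ x     ]   [-c ]
  [ A    0  ] [ lambda ] = [ b ]

Solving the linear system:
  x*      = (0.625, 0)
  lambda* = (2.125)
  f(x*)   = -1.5625

x* = (0.625, 0), lambda* = (2.125)


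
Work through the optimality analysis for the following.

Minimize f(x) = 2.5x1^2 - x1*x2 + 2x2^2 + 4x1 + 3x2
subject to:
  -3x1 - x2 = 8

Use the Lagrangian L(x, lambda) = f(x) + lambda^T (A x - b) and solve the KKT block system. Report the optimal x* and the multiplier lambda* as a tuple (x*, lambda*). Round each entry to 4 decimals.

Form the Lagrangian:
  L(x, lambda) = (1/2) x^T Q x + c^T x + lambda^T (A x - b)
Stationarity (grad_x L = 0): Q x + c + A^T lambda = 0.
Primal feasibility: A x = b.

This gives the KKT block system:
  [ Q   A^T ] [ x     ]   [-c ]
  [ A    0  ] [ lambda ] = [ b ]

Solving the linear system:
  x*      = (-2.1064, -1.6809)
  lambda* = (-1.617)
  f(x*)   = -0.266

x* = (-2.1064, -1.6809), lambda* = (-1.617)


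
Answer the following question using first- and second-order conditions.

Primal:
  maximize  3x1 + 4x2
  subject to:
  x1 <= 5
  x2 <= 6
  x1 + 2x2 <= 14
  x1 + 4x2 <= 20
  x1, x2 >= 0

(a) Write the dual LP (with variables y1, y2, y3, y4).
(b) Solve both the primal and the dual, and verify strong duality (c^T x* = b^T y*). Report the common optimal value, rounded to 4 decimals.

The standard primal-dual pair for 'max c^T x s.t. A x <= b, x >= 0' is:
  Dual:  min b^T y  s.t.  A^T y >= c,  y >= 0.

So the dual LP is:
  minimize  5y1 + 6y2 + 14y3 + 20y4
  subject to:
    y1 + y3 + y4 >= 3
    y2 + 2y3 + 4y4 >= 4
    y1, y2, y3, y4 >= 0

Solving the primal: x* = (5, 3.75).
  primal value c^T x* = 30.
Solving the dual: y* = (2, 0, 0, 1).
  dual value b^T y* = 30.
Strong duality: c^T x* = b^T y*. Confirmed.

30


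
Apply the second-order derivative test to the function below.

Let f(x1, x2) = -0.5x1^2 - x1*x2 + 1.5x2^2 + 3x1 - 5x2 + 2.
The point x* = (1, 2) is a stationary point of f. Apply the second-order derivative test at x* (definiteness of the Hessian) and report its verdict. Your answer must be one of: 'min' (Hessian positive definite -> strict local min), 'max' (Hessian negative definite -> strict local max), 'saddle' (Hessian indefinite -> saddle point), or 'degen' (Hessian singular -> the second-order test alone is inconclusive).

Compute the Hessian H = grad^2 f:
  H = [[-1, -1], [-1, 3]]
Verify stationarity: grad f(x*) = H x* + g = (0, 0).
Eigenvalues of H: -1.2361, 3.2361.
Eigenvalues have mixed signs, so H is indefinite -> x* is a saddle point.

saddle


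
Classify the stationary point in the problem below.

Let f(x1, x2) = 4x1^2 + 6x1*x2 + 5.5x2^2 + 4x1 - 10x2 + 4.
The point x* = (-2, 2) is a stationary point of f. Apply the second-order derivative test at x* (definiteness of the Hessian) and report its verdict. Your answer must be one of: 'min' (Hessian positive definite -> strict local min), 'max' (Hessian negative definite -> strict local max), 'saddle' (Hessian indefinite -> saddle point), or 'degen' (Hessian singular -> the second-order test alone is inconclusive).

Compute the Hessian H = grad^2 f:
  H = [[8, 6], [6, 11]]
Verify stationarity: grad f(x*) = H x* + g = (0, 0).
Eigenvalues of H: 3.3153, 15.6847.
Both eigenvalues > 0, so H is positive definite -> x* is a strict local min.

min


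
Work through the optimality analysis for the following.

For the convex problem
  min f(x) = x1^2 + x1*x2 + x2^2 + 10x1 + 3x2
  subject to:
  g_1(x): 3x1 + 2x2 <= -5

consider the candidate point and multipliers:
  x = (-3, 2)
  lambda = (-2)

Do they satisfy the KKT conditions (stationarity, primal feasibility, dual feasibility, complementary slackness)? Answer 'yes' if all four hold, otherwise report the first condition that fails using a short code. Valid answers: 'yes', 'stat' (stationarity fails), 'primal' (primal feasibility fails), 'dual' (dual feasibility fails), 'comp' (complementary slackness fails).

Gradient of f: grad f(x) = Q x + c = (6, 4)
Constraint values g_i(x) = a_i^T x - b_i:
  g_1((-3, 2)) = 0
Stationarity residual: grad f(x) + sum_i lambda_i a_i = (0, 0)
  -> stationarity OK
Primal feasibility (all g_i <= 0): OK
Dual feasibility (all lambda_i >= 0): FAILS
Complementary slackness (lambda_i * g_i(x) = 0 for all i): OK

Verdict: the first failing condition is dual_feasibility -> dual.

dual


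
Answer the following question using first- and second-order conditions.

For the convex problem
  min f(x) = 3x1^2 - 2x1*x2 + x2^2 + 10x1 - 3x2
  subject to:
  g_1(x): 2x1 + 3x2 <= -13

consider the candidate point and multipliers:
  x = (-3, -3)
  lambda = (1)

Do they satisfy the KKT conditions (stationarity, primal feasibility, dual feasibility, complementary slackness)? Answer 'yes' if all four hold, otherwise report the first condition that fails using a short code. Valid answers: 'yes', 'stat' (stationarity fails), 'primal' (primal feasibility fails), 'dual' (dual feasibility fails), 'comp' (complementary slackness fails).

Gradient of f: grad f(x) = Q x + c = (-2, -3)
Constraint values g_i(x) = a_i^T x - b_i:
  g_1((-3, -3)) = -2
Stationarity residual: grad f(x) + sum_i lambda_i a_i = (0, 0)
  -> stationarity OK
Primal feasibility (all g_i <= 0): OK
Dual feasibility (all lambda_i >= 0): OK
Complementary slackness (lambda_i * g_i(x) = 0 for all i): FAILS

Verdict: the first failing condition is complementary_slackness -> comp.

comp


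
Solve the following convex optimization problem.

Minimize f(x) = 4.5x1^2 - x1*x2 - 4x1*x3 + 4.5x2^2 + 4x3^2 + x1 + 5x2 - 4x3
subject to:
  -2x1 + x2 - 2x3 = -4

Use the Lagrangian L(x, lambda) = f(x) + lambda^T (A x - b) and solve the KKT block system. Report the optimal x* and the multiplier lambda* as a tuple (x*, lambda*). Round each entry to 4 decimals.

Form the Lagrangian:
  L(x, lambda) = (1/2) x^T Q x + c^T x + lambda^T (A x - b)
Stationarity (grad_x L = 0): Q x + c + A^T lambda = 0.
Primal feasibility: A x = b.

This gives the KKT block system:
  [ Q   A^T ] [ x     ]   [-c ]
  [ A    0  ] [ lambda ] = [ b ]

Solving the linear system:
  x*      = (0.5841, -0.6283, 1.1018)
  lambda* = (1.2389)
  f(x*)   = -1.0044

x* = (0.5841, -0.6283, 1.1018), lambda* = (1.2389)


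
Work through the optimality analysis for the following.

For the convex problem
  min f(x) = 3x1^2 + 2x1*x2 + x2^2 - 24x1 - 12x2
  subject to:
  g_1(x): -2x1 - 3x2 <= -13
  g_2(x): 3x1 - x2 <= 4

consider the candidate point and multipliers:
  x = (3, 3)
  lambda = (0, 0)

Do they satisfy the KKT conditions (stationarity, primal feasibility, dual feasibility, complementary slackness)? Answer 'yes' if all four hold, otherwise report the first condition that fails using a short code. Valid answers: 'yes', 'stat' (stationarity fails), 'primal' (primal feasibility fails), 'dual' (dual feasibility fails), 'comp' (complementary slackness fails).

Gradient of f: grad f(x) = Q x + c = (0, 0)
Constraint values g_i(x) = a_i^T x - b_i:
  g_1((3, 3)) = -2
  g_2((3, 3)) = 2
Stationarity residual: grad f(x) + sum_i lambda_i a_i = (0, 0)
  -> stationarity OK
Primal feasibility (all g_i <= 0): FAILS
Dual feasibility (all lambda_i >= 0): OK
Complementary slackness (lambda_i * g_i(x) = 0 for all i): OK

Verdict: the first failing condition is primal_feasibility -> primal.

primal


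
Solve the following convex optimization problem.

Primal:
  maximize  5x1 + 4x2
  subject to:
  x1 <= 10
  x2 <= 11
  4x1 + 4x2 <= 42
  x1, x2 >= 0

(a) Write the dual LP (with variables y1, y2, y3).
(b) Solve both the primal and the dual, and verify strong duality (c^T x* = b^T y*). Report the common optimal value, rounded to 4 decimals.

The standard primal-dual pair for 'max c^T x s.t. A x <= b, x >= 0' is:
  Dual:  min b^T y  s.t.  A^T y >= c,  y >= 0.

So the dual LP is:
  minimize  10y1 + 11y2 + 42y3
  subject to:
    y1 + 4y3 >= 5
    y2 + 4y3 >= 4
    y1, y2, y3 >= 0

Solving the primal: x* = (10, 0.5).
  primal value c^T x* = 52.
Solving the dual: y* = (1, 0, 1).
  dual value b^T y* = 52.
Strong duality: c^T x* = b^T y*. Confirmed.

52


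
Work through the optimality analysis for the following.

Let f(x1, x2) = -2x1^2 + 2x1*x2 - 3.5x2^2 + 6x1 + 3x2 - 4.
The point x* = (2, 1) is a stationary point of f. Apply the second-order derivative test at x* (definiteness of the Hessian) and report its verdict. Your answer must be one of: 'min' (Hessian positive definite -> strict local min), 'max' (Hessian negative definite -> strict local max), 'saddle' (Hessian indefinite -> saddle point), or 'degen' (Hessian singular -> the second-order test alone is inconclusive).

Compute the Hessian H = grad^2 f:
  H = [[-4, 2], [2, -7]]
Verify stationarity: grad f(x*) = H x* + g = (0, 0).
Eigenvalues of H: -8, -3.
Both eigenvalues < 0, so H is negative definite -> x* is a strict local max.

max


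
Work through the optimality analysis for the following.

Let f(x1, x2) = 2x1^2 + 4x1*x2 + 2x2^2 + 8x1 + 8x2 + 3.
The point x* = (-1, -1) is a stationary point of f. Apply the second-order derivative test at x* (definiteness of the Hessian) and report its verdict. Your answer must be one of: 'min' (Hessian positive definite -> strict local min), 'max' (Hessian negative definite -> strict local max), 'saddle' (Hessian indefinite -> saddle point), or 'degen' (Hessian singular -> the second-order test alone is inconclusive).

Compute the Hessian H = grad^2 f:
  H = [[4, 4], [4, 4]]
Verify stationarity: grad f(x*) = H x* + g = (0, 0).
Eigenvalues of H: 0, 8.
H has a zero eigenvalue (singular; positive semidefinite but not definite), so H is neither positive definite, negative definite, nor indefinite. The second-order test alone is inconclusive -> degen.
(Indeed, f is constant along the null direction of H through x*, so x* is not a strict local extremum.)

degen


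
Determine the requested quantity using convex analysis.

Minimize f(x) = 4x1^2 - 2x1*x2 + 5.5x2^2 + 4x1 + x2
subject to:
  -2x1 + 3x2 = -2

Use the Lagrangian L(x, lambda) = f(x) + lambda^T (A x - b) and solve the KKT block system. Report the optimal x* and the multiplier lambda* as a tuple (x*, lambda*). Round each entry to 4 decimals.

Form the Lagrangian:
  L(x, lambda) = (1/2) x^T Q x + c^T x + lambda^T (A x - b)
Stationarity (grad_x L = 0): Q x + c + A^T lambda = 0.
Primal feasibility: A x = b.

This gives the KKT block system:
  [ Q   A^T ] [ x     ]   [-c ]
  [ A    0  ] [ lambda ] = [ b ]

Solving the linear system:
  x*      = (-0.1087, -0.7391)
  lambda* = (2.3043)
  f(x*)   = 1.7174

x* = (-0.1087, -0.7391), lambda* = (2.3043)


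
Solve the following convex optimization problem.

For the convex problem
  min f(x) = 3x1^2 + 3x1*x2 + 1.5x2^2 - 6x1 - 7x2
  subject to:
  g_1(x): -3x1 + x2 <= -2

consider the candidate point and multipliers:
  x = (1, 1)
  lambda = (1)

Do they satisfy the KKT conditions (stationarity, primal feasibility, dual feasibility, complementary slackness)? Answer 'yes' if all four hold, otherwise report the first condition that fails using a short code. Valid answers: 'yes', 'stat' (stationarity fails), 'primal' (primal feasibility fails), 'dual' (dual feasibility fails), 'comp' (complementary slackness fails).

Gradient of f: grad f(x) = Q x + c = (3, -1)
Constraint values g_i(x) = a_i^T x - b_i:
  g_1((1, 1)) = 0
Stationarity residual: grad f(x) + sum_i lambda_i a_i = (0, 0)
  -> stationarity OK
Primal feasibility (all g_i <= 0): OK
Dual feasibility (all lambda_i >= 0): OK
Complementary slackness (lambda_i * g_i(x) = 0 for all i): OK

Verdict: yes, KKT holds.

yes


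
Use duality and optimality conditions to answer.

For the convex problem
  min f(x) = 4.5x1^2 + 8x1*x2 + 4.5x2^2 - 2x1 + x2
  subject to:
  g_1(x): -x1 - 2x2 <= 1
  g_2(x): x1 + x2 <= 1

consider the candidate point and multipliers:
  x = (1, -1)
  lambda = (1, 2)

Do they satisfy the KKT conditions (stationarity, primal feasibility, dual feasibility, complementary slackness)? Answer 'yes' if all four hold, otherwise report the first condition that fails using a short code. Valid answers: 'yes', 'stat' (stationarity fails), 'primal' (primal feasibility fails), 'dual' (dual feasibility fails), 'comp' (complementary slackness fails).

Gradient of f: grad f(x) = Q x + c = (-1, 0)
Constraint values g_i(x) = a_i^T x - b_i:
  g_1((1, -1)) = 0
  g_2((1, -1)) = -1
Stationarity residual: grad f(x) + sum_i lambda_i a_i = (0, 0)
  -> stationarity OK
Primal feasibility (all g_i <= 0): OK
Dual feasibility (all lambda_i >= 0): OK
Complementary slackness (lambda_i * g_i(x) = 0 for all i): FAILS

Verdict: the first failing condition is complementary_slackness -> comp.

comp


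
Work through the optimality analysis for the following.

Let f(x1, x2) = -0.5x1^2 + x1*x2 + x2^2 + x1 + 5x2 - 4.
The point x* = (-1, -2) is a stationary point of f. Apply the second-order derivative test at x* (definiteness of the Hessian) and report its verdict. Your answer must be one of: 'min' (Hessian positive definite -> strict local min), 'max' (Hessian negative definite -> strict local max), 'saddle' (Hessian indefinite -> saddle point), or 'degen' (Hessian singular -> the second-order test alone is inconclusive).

Compute the Hessian H = grad^2 f:
  H = [[-1, 1], [1, 2]]
Verify stationarity: grad f(x*) = H x* + g = (0, 0).
Eigenvalues of H: -1.3028, 2.3028.
Eigenvalues have mixed signs, so H is indefinite -> x* is a saddle point.

saddle


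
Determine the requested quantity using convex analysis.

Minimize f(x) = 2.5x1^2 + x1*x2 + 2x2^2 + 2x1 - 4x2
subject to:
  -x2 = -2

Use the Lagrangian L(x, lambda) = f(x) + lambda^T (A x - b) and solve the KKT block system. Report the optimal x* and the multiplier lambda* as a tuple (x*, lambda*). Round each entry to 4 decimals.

Form the Lagrangian:
  L(x, lambda) = (1/2) x^T Q x + c^T x + lambda^T (A x - b)
Stationarity (grad_x L = 0): Q x + c + A^T lambda = 0.
Primal feasibility: A x = b.

This gives the KKT block system:
  [ Q   A^T ] [ x     ]   [-c ]
  [ A    0  ] [ lambda ] = [ b ]

Solving the linear system:
  x*      = (-0.8, 2)
  lambda* = (3.2)
  f(x*)   = -1.6

x* = (-0.8, 2), lambda* = (3.2)


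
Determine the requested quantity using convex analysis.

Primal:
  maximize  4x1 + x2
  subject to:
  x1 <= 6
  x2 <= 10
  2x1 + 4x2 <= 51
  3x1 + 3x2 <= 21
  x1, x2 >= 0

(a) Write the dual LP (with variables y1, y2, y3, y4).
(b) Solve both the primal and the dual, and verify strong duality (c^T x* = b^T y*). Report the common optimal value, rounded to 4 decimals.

The standard primal-dual pair for 'max c^T x s.t. A x <= b, x >= 0' is:
  Dual:  min b^T y  s.t.  A^T y >= c,  y >= 0.

So the dual LP is:
  minimize  6y1 + 10y2 + 51y3 + 21y4
  subject to:
    y1 + 2y3 + 3y4 >= 4
    y2 + 4y3 + 3y4 >= 1
    y1, y2, y3, y4 >= 0

Solving the primal: x* = (6, 1).
  primal value c^T x* = 25.
Solving the dual: y* = (3, 0, 0, 0.3333).
  dual value b^T y* = 25.
Strong duality: c^T x* = b^T y*. Confirmed.

25


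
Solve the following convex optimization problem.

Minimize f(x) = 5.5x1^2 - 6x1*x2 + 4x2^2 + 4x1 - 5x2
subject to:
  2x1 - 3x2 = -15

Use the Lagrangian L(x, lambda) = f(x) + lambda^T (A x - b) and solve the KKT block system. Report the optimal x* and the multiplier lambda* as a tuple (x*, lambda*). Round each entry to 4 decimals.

Form the Lagrangian:
  L(x, lambda) = (1/2) x^T Q x + c^T x + lambda^T (A x - b)
Stationarity (grad_x L = 0): Q x + c + A^T lambda = 0.
Primal feasibility: A x = b.

This gives the KKT block system:
  [ Q   A^T ] [ x     ]   [-c ]
  [ A    0  ] [ lambda ] = [ b ]

Solving the linear system:
  x*      = (0.4068, 5.2712)
  lambda* = (11.5763)
  f(x*)   = 74.4576

x* = (0.4068, 5.2712), lambda* = (11.5763)


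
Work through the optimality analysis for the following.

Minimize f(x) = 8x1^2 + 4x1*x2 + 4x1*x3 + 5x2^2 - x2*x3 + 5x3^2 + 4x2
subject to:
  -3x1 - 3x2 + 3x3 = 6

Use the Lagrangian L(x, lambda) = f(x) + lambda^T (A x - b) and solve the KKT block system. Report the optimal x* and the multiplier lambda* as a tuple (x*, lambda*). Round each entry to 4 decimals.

Form the Lagrangian:
  L(x, lambda) = (1/2) x^T Q x + c^T x + lambda^T (A x - b)
Stationarity (grad_x L = 0): Q x + c + A^T lambda = 0.
Primal feasibility: A x = b.

This gives the KKT block system:
  [ Q   A^T ] [ x     ]   [-c ]
  [ A    0  ] [ lambda ] = [ b ]

Solving the linear system:
  x*      = (-0.4025, -0.8421, 0.7554)
  lambda* = (-2.2621)
  f(x*)   = 5.1022

x* = (-0.4025, -0.8421, 0.7554), lambda* = (-2.2621)


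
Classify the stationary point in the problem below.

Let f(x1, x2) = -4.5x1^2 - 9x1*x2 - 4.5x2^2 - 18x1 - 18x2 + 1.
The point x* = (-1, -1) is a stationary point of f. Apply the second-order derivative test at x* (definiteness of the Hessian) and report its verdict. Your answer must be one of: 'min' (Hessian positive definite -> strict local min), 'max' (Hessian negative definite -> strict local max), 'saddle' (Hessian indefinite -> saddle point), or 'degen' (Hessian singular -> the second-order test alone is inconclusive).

Compute the Hessian H = grad^2 f:
  H = [[-9, -9], [-9, -9]]
Verify stationarity: grad f(x*) = H x* + g = (0, 0).
Eigenvalues of H: -18, 0.
H has a zero eigenvalue (singular; negative semidefinite but not definite), so H is neither positive definite, negative definite, nor indefinite. The second-order test alone is inconclusive -> degen.
(Indeed, f is constant along the null direction of H through x*, so x* is not a strict local extremum.)

degen


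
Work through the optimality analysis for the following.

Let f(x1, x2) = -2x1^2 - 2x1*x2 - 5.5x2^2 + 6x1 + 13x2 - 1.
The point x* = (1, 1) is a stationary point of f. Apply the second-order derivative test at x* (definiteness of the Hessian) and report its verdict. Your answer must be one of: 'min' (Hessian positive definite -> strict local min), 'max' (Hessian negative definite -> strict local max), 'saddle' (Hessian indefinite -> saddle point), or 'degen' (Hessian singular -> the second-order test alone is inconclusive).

Compute the Hessian H = grad^2 f:
  H = [[-4, -2], [-2, -11]]
Verify stationarity: grad f(x*) = H x* + g = (0, 0).
Eigenvalues of H: -11.5311, -3.4689.
Both eigenvalues < 0, so H is negative definite -> x* is a strict local max.

max


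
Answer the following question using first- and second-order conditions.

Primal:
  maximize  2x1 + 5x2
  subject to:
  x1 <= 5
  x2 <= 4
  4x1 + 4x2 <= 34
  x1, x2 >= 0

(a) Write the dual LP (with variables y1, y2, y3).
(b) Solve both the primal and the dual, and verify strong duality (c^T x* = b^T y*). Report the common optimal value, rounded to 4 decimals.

The standard primal-dual pair for 'max c^T x s.t. A x <= b, x >= 0' is:
  Dual:  min b^T y  s.t.  A^T y >= c,  y >= 0.

So the dual LP is:
  minimize  5y1 + 4y2 + 34y3
  subject to:
    y1 + 4y3 >= 2
    y2 + 4y3 >= 5
    y1, y2, y3 >= 0

Solving the primal: x* = (4.5, 4).
  primal value c^T x* = 29.
Solving the dual: y* = (0, 3, 0.5).
  dual value b^T y* = 29.
Strong duality: c^T x* = b^T y*. Confirmed.

29


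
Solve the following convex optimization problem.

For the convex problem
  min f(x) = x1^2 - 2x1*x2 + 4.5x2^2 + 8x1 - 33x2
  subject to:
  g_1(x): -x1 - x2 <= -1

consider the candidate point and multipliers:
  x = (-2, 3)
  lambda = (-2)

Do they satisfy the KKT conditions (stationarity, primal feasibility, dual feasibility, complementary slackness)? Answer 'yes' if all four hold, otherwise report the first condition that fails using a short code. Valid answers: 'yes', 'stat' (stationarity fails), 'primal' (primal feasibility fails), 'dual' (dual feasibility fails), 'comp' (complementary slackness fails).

Gradient of f: grad f(x) = Q x + c = (-2, -2)
Constraint values g_i(x) = a_i^T x - b_i:
  g_1((-2, 3)) = 0
Stationarity residual: grad f(x) + sum_i lambda_i a_i = (0, 0)
  -> stationarity OK
Primal feasibility (all g_i <= 0): OK
Dual feasibility (all lambda_i >= 0): FAILS
Complementary slackness (lambda_i * g_i(x) = 0 for all i): OK

Verdict: the first failing condition is dual_feasibility -> dual.

dual


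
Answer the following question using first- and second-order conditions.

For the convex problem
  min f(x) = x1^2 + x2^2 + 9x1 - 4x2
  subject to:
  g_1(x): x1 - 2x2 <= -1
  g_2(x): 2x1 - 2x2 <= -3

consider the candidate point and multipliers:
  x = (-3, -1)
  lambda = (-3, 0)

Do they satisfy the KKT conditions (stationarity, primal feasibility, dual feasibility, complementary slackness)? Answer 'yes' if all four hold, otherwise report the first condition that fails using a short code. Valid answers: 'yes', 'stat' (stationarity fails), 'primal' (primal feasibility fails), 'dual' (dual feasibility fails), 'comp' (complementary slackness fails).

Gradient of f: grad f(x) = Q x + c = (3, -6)
Constraint values g_i(x) = a_i^T x - b_i:
  g_1((-3, -1)) = 0
  g_2((-3, -1)) = -1
Stationarity residual: grad f(x) + sum_i lambda_i a_i = (0, 0)
  -> stationarity OK
Primal feasibility (all g_i <= 0): OK
Dual feasibility (all lambda_i >= 0): FAILS
Complementary slackness (lambda_i * g_i(x) = 0 for all i): OK

Verdict: the first failing condition is dual_feasibility -> dual.

dual


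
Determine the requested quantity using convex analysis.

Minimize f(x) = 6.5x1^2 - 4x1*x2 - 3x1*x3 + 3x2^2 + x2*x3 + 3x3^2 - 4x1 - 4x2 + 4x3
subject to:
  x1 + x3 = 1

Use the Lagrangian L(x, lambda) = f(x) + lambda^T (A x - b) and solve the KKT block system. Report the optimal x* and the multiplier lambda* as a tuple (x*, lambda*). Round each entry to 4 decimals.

Form the Lagrangian:
  L(x, lambda) = (1/2) x^T Q x + c^T x + lambda^T (A x - b)
Stationarity (grad_x L = 0): Q x + c + A^T lambda = 0.
Primal feasibility: A x = b.

This gives the KKT block system:
  [ Q   A^T ] [ x     ]   [-c ]
  [ A    0  ] [ lambda ] = [ b ]

Solving the linear system:
  x*      = (0.936, 1.28, 0.064)
  lambda* = (-2.856)
  f(x*)   = -2.876

x* = (0.936, 1.28, 0.064), lambda* = (-2.856)


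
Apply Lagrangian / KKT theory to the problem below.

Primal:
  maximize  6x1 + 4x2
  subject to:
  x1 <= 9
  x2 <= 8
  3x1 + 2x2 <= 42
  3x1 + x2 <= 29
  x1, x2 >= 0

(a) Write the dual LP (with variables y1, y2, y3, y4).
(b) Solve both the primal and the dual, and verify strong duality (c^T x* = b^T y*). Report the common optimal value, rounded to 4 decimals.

The standard primal-dual pair for 'max c^T x s.t. A x <= b, x >= 0' is:
  Dual:  min b^T y  s.t.  A^T y >= c,  y >= 0.

So the dual LP is:
  minimize  9y1 + 8y2 + 42y3 + 29y4
  subject to:
    y1 + 3y3 + 3y4 >= 6
    y2 + 2y3 + y4 >= 4
    y1, y2, y3, y4 >= 0

Solving the primal: x* = (7, 8).
  primal value c^T x* = 74.
Solving the dual: y* = (0, 2, 0, 2).
  dual value b^T y* = 74.
Strong duality: c^T x* = b^T y*. Confirmed.

74


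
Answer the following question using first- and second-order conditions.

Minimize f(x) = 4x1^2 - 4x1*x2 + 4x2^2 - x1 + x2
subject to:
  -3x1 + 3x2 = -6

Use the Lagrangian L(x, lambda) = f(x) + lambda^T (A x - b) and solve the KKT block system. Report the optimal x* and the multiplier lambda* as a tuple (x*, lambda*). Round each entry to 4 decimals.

Form the Lagrangian:
  L(x, lambda) = (1/2) x^T Q x + c^T x + lambda^T (A x - b)
Stationarity (grad_x L = 0): Q x + c + A^T lambda = 0.
Primal feasibility: A x = b.

This gives the KKT block system:
  [ Q   A^T ] [ x     ]   [-c ]
  [ A    0  ] [ lambda ] = [ b ]

Solving the linear system:
  x*      = (1, -1)
  lambda* = (3.6667)
  f(x*)   = 10

x* = (1, -1), lambda* = (3.6667)


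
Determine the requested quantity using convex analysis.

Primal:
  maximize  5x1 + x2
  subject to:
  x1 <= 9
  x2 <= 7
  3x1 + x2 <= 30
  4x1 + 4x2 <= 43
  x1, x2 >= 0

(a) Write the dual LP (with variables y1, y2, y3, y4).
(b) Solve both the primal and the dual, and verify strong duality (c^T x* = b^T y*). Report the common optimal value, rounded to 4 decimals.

The standard primal-dual pair for 'max c^T x s.t. A x <= b, x >= 0' is:
  Dual:  min b^T y  s.t.  A^T y >= c,  y >= 0.

So the dual LP is:
  minimize  9y1 + 7y2 + 30y3 + 43y4
  subject to:
    y1 + 3y3 + 4y4 >= 5
    y2 + y3 + 4y4 >= 1
    y1, y2, y3, y4 >= 0

Solving the primal: x* = (9, 1.75).
  primal value c^T x* = 46.75.
Solving the dual: y* = (4, 0, 0, 0.25).
  dual value b^T y* = 46.75.
Strong duality: c^T x* = b^T y*. Confirmed.

46.75


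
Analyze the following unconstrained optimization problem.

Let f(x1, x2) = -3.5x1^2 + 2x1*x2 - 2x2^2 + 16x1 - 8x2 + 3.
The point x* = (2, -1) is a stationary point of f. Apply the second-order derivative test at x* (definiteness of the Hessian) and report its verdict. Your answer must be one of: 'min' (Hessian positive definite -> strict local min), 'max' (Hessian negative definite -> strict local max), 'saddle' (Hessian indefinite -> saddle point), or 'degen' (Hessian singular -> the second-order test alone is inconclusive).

Compute the Hessian H = grad^2 f:
  H = [[-7, 2], [2, -4]]
Verify stationarity: grad f(x*) = H x* + g = (0, 0).
Eigenvalues of H: -8, -3.
Both eigenvalues < 0, so H is negative definite -> x* is a strict local max.

max


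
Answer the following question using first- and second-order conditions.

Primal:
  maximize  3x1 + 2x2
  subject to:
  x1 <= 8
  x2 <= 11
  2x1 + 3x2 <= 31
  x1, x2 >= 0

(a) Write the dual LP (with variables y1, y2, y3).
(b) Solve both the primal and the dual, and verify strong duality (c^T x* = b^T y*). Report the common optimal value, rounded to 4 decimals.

The standard primal-dual pair for 'max c^T x s.t. A x <= b, x >= 0' is:
  Dual:  min b^T y  s.t.  A^T y >= c,  y >= 0.

So the dual LP is:
  minimize  8y1 + 11y2 + 31y3
  subject to:
    y1 + 2y3 >= 3
    y2 + 3y3 >= 2
    y1, y2, y3 >= 0

Solving the primal: x* = (8, 5).
  primal value c^T x* = 34.
Solving the dual: y* = (1.6667, 0, 0.6667).
  dual value b^T y* = 34.
Strong duality: c^T x* = b^T y*. Confirmed.

34


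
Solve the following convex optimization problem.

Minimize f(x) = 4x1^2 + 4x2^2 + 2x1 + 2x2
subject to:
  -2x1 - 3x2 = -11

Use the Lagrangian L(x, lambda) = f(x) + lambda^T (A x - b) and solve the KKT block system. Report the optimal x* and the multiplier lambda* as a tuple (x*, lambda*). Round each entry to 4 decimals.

Form the Lagrangian:
  L(x, lambda) = (1/2) x^T Q x + c^T x + lambda^T (A x - b)
Stationarity (grad_x L = 0): Q x + c + A^T lambda = 0.
Primal feasibility: A x = b.

This gives the KKT block system:
  [ Q   A^T ] [ x     ]   [-c ]
  [ A    0  ] [ lambda ] = [ b ]

Solving the linear system:
  x*      = (1.6346, 2.5769)
  lambda* = (7.5385)
  f(x*)   = 45.6731

x* = (1.6346, 2.5769), lambda* = (7.5385)


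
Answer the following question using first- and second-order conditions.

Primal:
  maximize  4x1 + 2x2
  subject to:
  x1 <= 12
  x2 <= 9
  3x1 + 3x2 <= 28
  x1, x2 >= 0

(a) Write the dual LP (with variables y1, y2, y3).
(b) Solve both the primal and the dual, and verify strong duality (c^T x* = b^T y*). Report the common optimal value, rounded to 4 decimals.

The standard primal-dual pair for 'max c^T x s.t. A x <= b, x >= 0' is:
  Dual:  min b^T y  s.t.  A^T y >= c,  y >= 0.

So the dual LP is:
  minimize  12y1 + 9y2 + 28y3
  subject to:
    y1 + 3y3 >= 4
    y2 + 3y3 >= 2
    y1, y2, y3 >= 0

Solving the primal: x* = (9.3333, 0).
  primal value c^T x* = 37.3333.
Solving the dual: y* = (0, 0, 1.3333).
  dual value b^T y* = 37.3333.
Strong duality: c^T x* = b^T y*. Confirmed.

37.3333


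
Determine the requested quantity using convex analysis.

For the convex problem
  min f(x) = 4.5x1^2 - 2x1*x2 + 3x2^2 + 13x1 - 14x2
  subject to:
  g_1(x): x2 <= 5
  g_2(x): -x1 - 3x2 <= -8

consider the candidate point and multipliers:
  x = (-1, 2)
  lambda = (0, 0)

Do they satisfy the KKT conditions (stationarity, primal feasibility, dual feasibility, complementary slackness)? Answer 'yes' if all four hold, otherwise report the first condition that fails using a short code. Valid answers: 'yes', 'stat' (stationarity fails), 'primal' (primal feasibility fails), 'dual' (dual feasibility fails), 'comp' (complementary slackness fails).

Gradient of f: grad f(x) = Q x + c = (0, 0)
Constraint values g_i(x) = a_i^T x - b_i:
  g_1((-1, 2)) = -3
  g_2((-1, 2)) = 3
Stationarity residual: grad f(x) + sum_i lambda_i a_i = (0, 0)
  -> stationarity OK
Primal feasibility (all g_i <= 0): FAILS
Dual feasibility (all lambda_i >= 0): OK
Complementary slackness (lambda_i * g_i(x) = 0 for all i): OK

Verdict: the first failing condition is primal_feasibility -> primal.

primal


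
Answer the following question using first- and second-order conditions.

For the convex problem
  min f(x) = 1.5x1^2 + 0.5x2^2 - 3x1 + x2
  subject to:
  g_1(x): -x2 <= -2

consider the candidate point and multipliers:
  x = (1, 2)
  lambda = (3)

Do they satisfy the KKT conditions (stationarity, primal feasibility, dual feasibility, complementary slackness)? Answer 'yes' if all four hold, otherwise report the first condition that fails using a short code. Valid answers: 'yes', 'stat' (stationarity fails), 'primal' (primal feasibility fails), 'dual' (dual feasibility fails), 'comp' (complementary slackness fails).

Gradient of f: grad f(x) = Q x + c = (0, 3)
Constraint values g_i(x) = a_i^T x - b_i:
  g_1((1, 2)) = 0
Stationarity residual: grad f(x) + sum_i lambda_i a_i = (0, 0)
  -> stationarity OK
Primal feasibility (all g_i <= 0): OK
Dual feasibility (all lambda_i >= 0): OK
Complementary slackness (lambda_i * g_i(x) = 0 for all i): OK

Verdict: yes, KKT holds.

yes


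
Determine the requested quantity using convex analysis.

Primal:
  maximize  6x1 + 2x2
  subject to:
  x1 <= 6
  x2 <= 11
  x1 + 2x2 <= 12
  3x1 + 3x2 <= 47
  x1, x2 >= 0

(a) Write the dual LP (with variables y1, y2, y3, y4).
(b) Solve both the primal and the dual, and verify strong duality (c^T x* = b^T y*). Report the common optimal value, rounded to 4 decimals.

The standard primal-dual pair for 'max c^T x s.t. A x <= b, x >= 0' is:
  Dual:  min b^T y  s.t.  A^T y >= c,  y >= 0.

So the dual LP is:
  minimize  6y1 + 11y2 + 12y3 + 47y4
  subject to:
    y1 + y3 + 3y4 >= 6
    y2 + 2y3 + 3y4 >= 2
    y1, y2, y3, y4 >= 0

Solving the primal: x* = (6, 3).
  primal value c^T x* = 42.
Solving the dual: y* = (5, 0, 1, 0).
  dual value b^T y* = 42.
Strong duality: c^T x* = b^T y*. Confirmed.

42


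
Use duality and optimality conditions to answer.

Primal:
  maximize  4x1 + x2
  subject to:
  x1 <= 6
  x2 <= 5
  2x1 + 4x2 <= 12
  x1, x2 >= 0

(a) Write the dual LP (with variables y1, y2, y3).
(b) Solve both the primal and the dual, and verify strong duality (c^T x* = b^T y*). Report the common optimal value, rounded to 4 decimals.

The standard primal-dual pair for 'max c^T x s.t. A x <= b, x >= 0' is:
  Dual:  min b^T y  s.t.  A^T y >= c,  y >= 0.

So the dual LP is:
  minimize  6y1 + 5y2 + 12y3
  subject to:
    y1 + 2y3 >= 4
    y2 + 4y3 >= 1
    y1, y2, y3 >= 0

Solving the primal: x* = (6, 0).
  primal value c^T x* = 24.
Solving the dual: y* = (3.5, 0, 0.25).
  dual value b^T y* = 24.
Strong duality: c^T x* = b^T y*. Confirmed.

24


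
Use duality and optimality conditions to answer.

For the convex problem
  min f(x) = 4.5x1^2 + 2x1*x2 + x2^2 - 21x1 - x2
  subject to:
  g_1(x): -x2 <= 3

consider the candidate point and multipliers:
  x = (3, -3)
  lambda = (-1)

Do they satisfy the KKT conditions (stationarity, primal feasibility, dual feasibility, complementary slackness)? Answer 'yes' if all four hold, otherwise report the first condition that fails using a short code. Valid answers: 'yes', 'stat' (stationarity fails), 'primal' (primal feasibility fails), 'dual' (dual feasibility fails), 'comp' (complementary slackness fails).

Gradient of f: grad f(x) = Q x + c = (0, -1)
Constraint values g_i(x) = a_i^T x - b_i:
  g_1((3, -3)) = 0
Stationarity residual: grad f(x) + sum_i lambda_i a_i = (0, 0)
  -> stationarity OK
Primal feasibility (all g_i <= 0): OK
Dual feasibility (all lambda_i >= 0): FAILS
Complementary slackness (lambda_i * g_i(x) = 0 for all i): OK

Verdict: the first failing condition is dual_feasibility -> dual.

dual


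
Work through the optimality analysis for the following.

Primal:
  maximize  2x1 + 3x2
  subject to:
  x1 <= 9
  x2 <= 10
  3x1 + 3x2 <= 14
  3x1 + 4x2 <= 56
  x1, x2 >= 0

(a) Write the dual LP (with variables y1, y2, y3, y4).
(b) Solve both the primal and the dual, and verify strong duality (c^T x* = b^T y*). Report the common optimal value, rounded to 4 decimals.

The standard primal-dual pair for 'max c^T x s.t. A x <= b, x >= 0' is:
  Dual:  min b^T y  s.t.  A^T y >= c,  y >= 0.

So the dual LP is:
  minimize  9y1 + 10y2 + 14y3 + 56y4
  subject to:
    y1 + 3y3 + 3y4 >= 2
    y2 + 3y3 + 4y4 >= 3
    y1, y2, y3, y4 >= 0

Solving the primal: x* = (0, 4.6667).
  primal value c^T x* = 14.
Solving the dual: y* = (0, 0, 1, 0).
  dual value b^T y* = 14.
Strong duality: c^T x* = b^T y*. Confirmed.

14


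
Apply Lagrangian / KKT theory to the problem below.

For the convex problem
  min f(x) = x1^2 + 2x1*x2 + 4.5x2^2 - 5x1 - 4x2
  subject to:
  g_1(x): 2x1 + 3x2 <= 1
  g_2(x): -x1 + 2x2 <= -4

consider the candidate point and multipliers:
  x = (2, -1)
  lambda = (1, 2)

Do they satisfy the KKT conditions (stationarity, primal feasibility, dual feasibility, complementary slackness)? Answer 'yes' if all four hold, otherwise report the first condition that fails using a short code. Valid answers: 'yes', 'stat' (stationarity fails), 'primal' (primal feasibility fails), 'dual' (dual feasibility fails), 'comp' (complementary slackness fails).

Gradient of f: grad f(x) = Q x + c = (-3, -9)
Constraint values g_i(x) = a_i^T x - b_i:
  g_1((2, -1)) = 0
  g_2((2, -1)) = 0
Stationarity residual: grad f(x) + sum_i lambda_i a_i = (-3, -2)
  -> stationarity FAILS
Primal feasibility (all g_i <= 0): OK
Dual feasibility (all lambda_i >= 0): OK
Complementary slackness (lambda_i * g_i(x) = 0 for all i): OK

Verdict: the first failing condition is stationarity -> stat.

stat


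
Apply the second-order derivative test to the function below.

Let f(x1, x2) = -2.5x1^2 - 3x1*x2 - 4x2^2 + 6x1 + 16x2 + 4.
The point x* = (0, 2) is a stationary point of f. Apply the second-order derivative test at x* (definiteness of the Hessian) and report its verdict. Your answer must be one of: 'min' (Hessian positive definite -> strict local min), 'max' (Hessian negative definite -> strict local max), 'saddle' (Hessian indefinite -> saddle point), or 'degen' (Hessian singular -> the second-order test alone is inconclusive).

Compute the Hessian H = grad^2 f:
  H = [[-5, -3], [-3, -8]]
Verify stationarity: grad f(x*) = H x* + g = (0, 0).
Eigenvalues of H: -9.8541, -3.1459.
Both eigenvalues < 0, so H is negative definite -> x* is a strict local max.

max


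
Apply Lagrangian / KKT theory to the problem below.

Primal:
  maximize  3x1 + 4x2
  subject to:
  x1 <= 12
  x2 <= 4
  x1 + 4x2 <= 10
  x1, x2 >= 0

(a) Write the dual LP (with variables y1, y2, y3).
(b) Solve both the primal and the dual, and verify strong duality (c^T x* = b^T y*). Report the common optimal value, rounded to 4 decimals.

The standard primal-dual pair for 'max c^T x s.t. A x <= b, x >= 0' is:
  Dual:  min b^T y  s.t.  A^T y >= c,  y >= 0.

So the dual LP is:
  minimize  12y1 + 4y2 + 10y3
  subject to:
    y1 + y3 >= 3
    y2 + 4y3 >= 4
    y1, y2, y3 >= 0

Solving the primal: x* = (10, 0).
  primal value c^T x* = 30.
Solving the dual: y* = (0, 0, 3).
  dual value b^T y* = 30.
Strong duality: c^T x* = b^T y*. Confirmed.

30


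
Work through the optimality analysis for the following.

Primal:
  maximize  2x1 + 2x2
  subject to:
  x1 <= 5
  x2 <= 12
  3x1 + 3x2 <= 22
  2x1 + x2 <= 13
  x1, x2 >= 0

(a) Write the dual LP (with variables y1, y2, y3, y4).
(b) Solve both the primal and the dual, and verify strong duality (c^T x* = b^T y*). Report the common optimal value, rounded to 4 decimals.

The standard primal-dual pair for 'max c^T x s.t. A x <= b, x >= 0' is:
  Dual:  min b^T y  s.t.  A^T y >= c,  y >= 0.

So the dual LP is:
  minimize  5y1 + 12y2 + 22y3 + 13y4
  subject to:
    y1 + 3y3 + 2y4 >= 2
    y2 + 3y3 + y4 >= 2
    y1, y2, y3, y4 >= 0

Solving the primal: x* = (5, 2.3333).
  primal value c^T x* = 14.6667.
Solving the dual: y* = (0, 0, 0.6667, 0).
  dual value b^T y* = 14.6667.
Strong duality: c^T x* = b^T y*. Confirmed.

14.6667


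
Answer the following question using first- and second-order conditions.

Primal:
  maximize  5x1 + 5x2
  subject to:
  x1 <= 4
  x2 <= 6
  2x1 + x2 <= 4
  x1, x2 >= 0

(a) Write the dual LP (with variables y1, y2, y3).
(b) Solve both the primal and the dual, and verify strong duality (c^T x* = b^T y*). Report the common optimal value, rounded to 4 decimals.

The standard primal-dual pair for 'max c^T x s.t. A x <= b, x >= 0' is:
  Dual:  min b^T y  s.t.  A^T y >= c,  y >= 0.

So the dual LP is:
  minimize  4y1 + 6y2 + 4y3
  subject to:
    y1 + 2y3 >= 5
    y2 + y3 >= 5
    y1, y2, y3 >= 0

Solving the primal: x* = (0, 4).
  primal value c^T x* = 20.
Solving the dual: y* = (0, 0, 5).
  dual value b^T y* = 20.
Strong duality: c^T x* = b^T y*. Confirmed.

20


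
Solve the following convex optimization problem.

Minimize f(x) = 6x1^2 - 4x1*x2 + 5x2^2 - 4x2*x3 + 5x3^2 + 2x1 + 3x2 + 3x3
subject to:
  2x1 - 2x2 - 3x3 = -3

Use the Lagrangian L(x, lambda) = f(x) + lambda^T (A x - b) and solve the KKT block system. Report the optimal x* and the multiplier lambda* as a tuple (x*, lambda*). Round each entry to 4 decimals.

Form the Lagrangian:
  L(x, lambda) = (1/2) x^T Q x + c^T x + lambda^T (A x - b)
Stationarity (grad_x L = 0): Q x + c + A^T lambda = 0.
Primal feasibility: A x = b.

This gives the KKT block system:
  [ Q   A^T ] [ x     ]   [-c ]
  [ A    0  ] [ lambda ] = [ b ]

Solving the linear system:
  x*      = (-0.5132, 0.2004, 0.5242)
  lambda* = (2.4802)
  f(x*)   = 4.2941

x* = (-0.5132, 0.2004, 0.5242), lambda* = (2.4802)


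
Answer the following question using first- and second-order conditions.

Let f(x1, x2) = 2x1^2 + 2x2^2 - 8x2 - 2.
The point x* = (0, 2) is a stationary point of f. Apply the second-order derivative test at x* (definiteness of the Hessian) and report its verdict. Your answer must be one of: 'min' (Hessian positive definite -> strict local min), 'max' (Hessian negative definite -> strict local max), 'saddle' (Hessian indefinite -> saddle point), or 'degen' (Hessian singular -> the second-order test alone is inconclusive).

Compute the Hessian H = grad^2 f:
  H = [[4, 0], [0, 4]]
Verify stationarity: grad f(x*) = H x* + g = (0, 0).
Eigenvalues of H: 4, 4.
Both eigenvalues > 0, so H is positive definite -> x* is a strict local min.

min


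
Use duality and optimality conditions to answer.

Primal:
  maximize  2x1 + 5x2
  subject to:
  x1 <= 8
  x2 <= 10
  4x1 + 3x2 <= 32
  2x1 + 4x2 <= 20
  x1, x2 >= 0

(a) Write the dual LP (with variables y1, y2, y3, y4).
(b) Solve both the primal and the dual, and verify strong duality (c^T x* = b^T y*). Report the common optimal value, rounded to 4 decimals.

The standard primal-dual pair for 'max c^T x s.t. A x <= b, x >= 0' is:
  Dual:  min b^T y  s.t.  A^T y >= c,  y >= 0.

So the dual LP is:
  minimize  8y1 + 10y2 + 32y3 + 20y4
  subject to:
    y1 + 4y3 + 2y4 >= 2
    y2 + 3y3 + 4y4 >= 5
    y1, y2, y3, y4 >= 0

Solving the primal: x* = (0, 5).
  primal value c^T x* = 25.
Solving the dual: y* = (0, 0, 0, 1.25).
  dual value b^T y* = 25.
Strong duality: c^T x* = b^T y*. Confirmed.

25


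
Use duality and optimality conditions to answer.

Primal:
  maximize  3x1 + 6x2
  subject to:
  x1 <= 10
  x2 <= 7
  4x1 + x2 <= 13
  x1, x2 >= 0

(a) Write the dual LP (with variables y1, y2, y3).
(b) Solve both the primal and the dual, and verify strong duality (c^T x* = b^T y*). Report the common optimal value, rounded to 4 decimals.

The standard primal-dual pair for 'max c^T x s.t. A x <= b, x >= 0' is:
  Dual:  min b^T y  s.t.  A^T y >= c,  y >= 0.

So the dual LP is:
  minimize  10y1 + 7y2 + 13y3
  subject to:
    y1 + 4y3 >= 3
    y2 + y3 >= 6
    y1, y2, y3 >= 0

Solving the primal: x* = (1.5, 7).
  primal value c^T x* = 46.5.
Solving the dual: y* = (0, 5.25, 0.75).
  dual value b^T y* = 46.5.
Strong duality: c^T x* = b^T y*. Confirmed.

46.5
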